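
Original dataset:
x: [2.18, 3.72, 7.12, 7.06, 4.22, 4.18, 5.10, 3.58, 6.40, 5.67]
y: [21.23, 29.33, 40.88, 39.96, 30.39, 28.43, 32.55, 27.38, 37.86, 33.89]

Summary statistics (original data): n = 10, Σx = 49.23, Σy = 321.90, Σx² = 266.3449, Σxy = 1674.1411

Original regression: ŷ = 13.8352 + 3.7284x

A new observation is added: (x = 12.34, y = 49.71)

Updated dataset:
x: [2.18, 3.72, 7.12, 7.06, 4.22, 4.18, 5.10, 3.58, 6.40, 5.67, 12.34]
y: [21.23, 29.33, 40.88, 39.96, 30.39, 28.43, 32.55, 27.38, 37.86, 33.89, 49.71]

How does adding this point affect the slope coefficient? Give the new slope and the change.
The slope changes from 3.7284 to 2.8050 (change of -0.9234, or -24.8%).

x = 12.34 lies well outside the original x-range [2.18, 7.12] (x̄ ≈ 4.92), so this observation has high leverage and can move the slope substantially.

Step 1: Update the sums with the new point (n goes from 10 to 11)
Σx  = 49.23 + 12.34 = 61.57
Σy  = 321.90 + 49.71 = 371.61
Σx² = 266.3449 + 12.34² = 266.3449 + 152.2756 = 418.6205
Σxy = 1674.1411 + 12.34×49.71 = 1674.1411 + 613.4214 = 2287.5625

Step 2: Recompute the slope with b₁ = (nΣxy − ΣxΣy) / (nΣx² − (Σx)²)
Numerator   = 11×2287.5625 − 61.57×371.61 = 25163.1875 − 22880.0277 = 2283.1598
Denominator = 11×418.6205 − 61.57² = 4604.8255 − 3790.8649 = 813.9606
b₁(new) = 2283.1598 / 813.9606 = 2.8050

(Same formula on the original sums: (10×1674.1411 − 49.23×321.90) / (10×266.3449 − 49.23²) = 894.2740 / 239.8561 = 3.7284, matching the given fit.)

Step 3: Change in slope
Δβ₁ = 2.8050 − 3.7284 = -0.9234
Relative change = -0.9234 / 3.7284 × 100% = -24.8%
→ the slope decreases when the point is added.

Because the point sits below the extension of the original line at a high-leverage x, it tilts the fit down.
In practice: examine leverage (hᵢ) and Cook's distance rather than deleting it automatically; investigate whether it comes from the same population as the rest of the sample.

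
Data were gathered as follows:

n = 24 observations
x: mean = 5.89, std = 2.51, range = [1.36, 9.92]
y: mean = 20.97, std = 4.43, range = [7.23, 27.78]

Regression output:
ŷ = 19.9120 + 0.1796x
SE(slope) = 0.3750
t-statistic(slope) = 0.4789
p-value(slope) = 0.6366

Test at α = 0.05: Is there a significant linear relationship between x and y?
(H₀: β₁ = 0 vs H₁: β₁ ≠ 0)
Fail to reject H₀: p-value = 0.6366 ≥ α = 0.05. The linear relationship is not significant at the 5% level.

Hypothesis test for the slope coefficient:

H₀: β₁ = 0 (no linear relationship)
H₁: β₁ ≠ 0 (linear relationship exists)

Test statistic: t = β̂₁ / SE(β̂₁) = 0.1796 / 0.3750 = 0.4789

With df = 22, the two-sided p-value for |t| = 0.4789 is 0.6366.

Decision rule: reject H₀ if p-value < α.
p-value = 0.6366 ≥ α = 0.05 → fail to reject H₀.

There is not sufficient evidence at the 5% significance level to conclude that a linear relationship exists between x and y.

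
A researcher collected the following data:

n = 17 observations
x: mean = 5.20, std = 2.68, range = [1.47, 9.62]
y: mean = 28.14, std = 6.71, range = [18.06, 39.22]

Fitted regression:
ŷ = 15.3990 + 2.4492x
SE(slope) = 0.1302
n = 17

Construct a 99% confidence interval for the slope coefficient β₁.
The 99% CI for β₁ is (2.0655, 2.8329)

Confidence interval for the slope:

The 99% CI for β₁ is: β̂₁ ± t*(α/2, n-2) × SE(β̂₁)

Step 1: Find critical t-value
- Confidence level = 0.99
- Degrees of freedom = n - 2 = 17 - 2 = 15
- t*(α/2, 15) = 2.9467

Step 2: Calculate margin of error
Margin = 2.9467 × 0.1302 = 0.3837

Step 3: Construct interval
CI = 2.4492 ± 0.3837
CI = (2.0655, 2.8329)

Interpretation: intervals built this way capture the true β₁ in 99% of repeated samples; here the plausible range for the per-unit effect of x on y is 2.0655 to 2.8329.
Since 0 is outside the interval, a two-sided test at α = 0.01 would reject H₀: β₁ = 0.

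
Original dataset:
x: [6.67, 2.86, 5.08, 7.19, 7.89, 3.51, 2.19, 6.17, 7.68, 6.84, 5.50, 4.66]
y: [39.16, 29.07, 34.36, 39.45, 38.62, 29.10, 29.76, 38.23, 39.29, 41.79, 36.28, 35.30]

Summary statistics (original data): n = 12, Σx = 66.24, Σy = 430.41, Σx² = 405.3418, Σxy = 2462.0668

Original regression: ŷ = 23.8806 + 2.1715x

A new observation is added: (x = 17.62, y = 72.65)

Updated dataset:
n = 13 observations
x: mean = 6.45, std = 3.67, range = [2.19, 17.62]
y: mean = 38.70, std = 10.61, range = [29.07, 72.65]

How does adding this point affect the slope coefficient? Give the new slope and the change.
Adding the point moves β₁ from 2.1715 to 2.8427, i.e. it increases by 0.6712 (+30.9%).

x = 17.62 lies well outside the original x-range [2.19, 7.89] (x̄ ≈ 5.52), so this observation has high leverage and can move the slope substantially.

Step 1: Update the sums with the new point (n goes from 12 to 13)
Σx  = 66.24 + 17.62 = 83.86
Σy  = 430.41 + 72.65 = 503.06
Σx² = 405.3418 + 17.62² = 405.3418 + 310.4644 = 715.8062
Σxy = 2462.0668 + 17.62×72.65 = 2462.0668 + 1280.0930 = 3742.1598

Step 2: Recompute the slope with b₁ = (nΣxy − ΣxΣy) / (nΣx² − (Σx)²)
Numerator   = 13×3742.1598 − 83.86×503.06 = 48648.0774 − 42186.6116 = 6461.4658
Denominator = 13×715.8062 − 83.86² = 9305.4806 − 7032.4996 = 2272.9810
b₁(new) = 6461.4658 / 2272.9810 = 2.8427

(Same formula on the original sums: (12×2462.0668 − 66.24×430.41) / (12×405.3418 − 66.24²) = 1034.4432 / 476.3640 = 2.1715, matching the given fit.)

Step 3: Change in slope
Δβ₁ = 2.8427 − 2.1715 = +0.6712
Relative change = +0.6712 / 2.1715 × 100% = +30.9%
→ the slope increases when the point is added.

A high-leverage point only changes the slope if it is off the original line; here y = 72.65 is above the original trend, so the slope increases.
In practice: examine leverage (hᵢ) and Cook's distance rather than deleting it automatically.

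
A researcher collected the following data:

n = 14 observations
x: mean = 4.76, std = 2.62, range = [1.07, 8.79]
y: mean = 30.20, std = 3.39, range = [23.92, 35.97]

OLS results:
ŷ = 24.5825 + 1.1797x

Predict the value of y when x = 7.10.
ŷ = 32.9584

Plug x = 7.10 into the fitted line:

ŷ = 24.5825 + 1.1797 × 7.10
ŷ = 24.5825 + 8.3759
ŷ = 32.9584

This is the fitted mean response at that x — an individual observation would come with a wider prediction interval.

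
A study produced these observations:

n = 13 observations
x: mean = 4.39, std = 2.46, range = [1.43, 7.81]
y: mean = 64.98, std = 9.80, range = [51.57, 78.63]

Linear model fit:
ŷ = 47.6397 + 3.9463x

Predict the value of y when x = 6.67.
ŷ = 73.9615

Plug x = 6.67 into the fitted line:

ŷ = 47.6397 + 3.9463 × 6.67
ŷ = 47.6397 + 26.3218
ŷ = 73.9615

This is a point prediction; actual observations scatter around it by roughly the residual standard deviation.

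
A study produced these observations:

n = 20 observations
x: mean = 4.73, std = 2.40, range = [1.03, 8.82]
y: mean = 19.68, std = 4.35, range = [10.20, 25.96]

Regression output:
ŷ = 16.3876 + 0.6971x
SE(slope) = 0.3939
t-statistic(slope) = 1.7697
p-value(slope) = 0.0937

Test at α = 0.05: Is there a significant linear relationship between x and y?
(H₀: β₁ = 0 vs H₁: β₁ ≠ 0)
Since p-value = 0.0937 ≥ α = 0.05, fail to reject H₀ — the slope is not significantly different from 0.

Hypothesis test for the slope coefficient:

H₀: β₁ = 0 (no linear relationship)
H₁: β₁ ≠ 0 (linear relationship exists)

Test statistic: t = β̂₁ / SE(β̂₁) = 0.6971 / 0.3939 = 1.7697

The p-value (0.0937) is the probability, under H₀, of a t-statistic at least as extreme as |t| = 1.7697 (two-sided, df = n − 2 = 18).

Decision rule: reject H₀ if p-value < α.
p-value = 0.0937 ≥ α = 0.05 → fail to reject H₀.

There is not sufficient evidence at the 5% significance level to conclude that a linear relationship exists between x and y.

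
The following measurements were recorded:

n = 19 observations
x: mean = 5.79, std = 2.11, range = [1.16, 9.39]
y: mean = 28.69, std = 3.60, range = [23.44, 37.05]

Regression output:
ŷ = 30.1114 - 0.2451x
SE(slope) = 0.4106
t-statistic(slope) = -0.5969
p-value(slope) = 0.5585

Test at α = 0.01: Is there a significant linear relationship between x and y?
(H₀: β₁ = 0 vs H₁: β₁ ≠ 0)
Fail to reject H₀: p-value = 0.5585 ≥ α = 0.01. The linear relationship is not significant at the 1% level.

Hypothesis test for the slope coefficient:

H₀: β₁ = 0 (no linear relationship)
H₁: β₁ ≠ 0 (linear relationship exists)

Test statistic: t = β̂₁ / SE(β̂₁) = -0.2451 / 0.4106 = -0.5969

p = 0.5585: how often a slope estimate this far from 0 (in SE units) would arise by chance if β₁ were truly 0.

Decision rule: reject H₀ if p-value < α.
p-value = 0.5585 ≥ α = 0.01 → fail to reject H₀.

There is not sufficient evidence at the 1% significance level to conclude that a linear relationship exists between x and y.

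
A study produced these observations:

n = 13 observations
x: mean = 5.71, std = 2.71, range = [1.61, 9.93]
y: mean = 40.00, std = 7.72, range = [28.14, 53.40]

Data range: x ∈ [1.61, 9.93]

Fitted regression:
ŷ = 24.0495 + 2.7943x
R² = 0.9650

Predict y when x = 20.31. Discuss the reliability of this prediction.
ŷ = 80.8017, but this is extrapolation (above the data range [1.61, 9.93]) and may be unreliable.

Prediction calculation:
ŷ = 24.0495 + 2.7943 × 20.31
ŷ = 80.8017

Reliability:
- Data range: x ∈ [1.61, 9.93]
- Prediction point: x = 20.31 is 10.38 units above the observed range → this is EXTRAPOLATION, not interpolation

Why that matters here:
- R² describes fit only over the sampled x values; it says nothing about behaviour beyond them
- Real relationships often flatten, saturate, or turn nonlinear at extremes

Report the number if required, but flag clearly that it is an extrapolation.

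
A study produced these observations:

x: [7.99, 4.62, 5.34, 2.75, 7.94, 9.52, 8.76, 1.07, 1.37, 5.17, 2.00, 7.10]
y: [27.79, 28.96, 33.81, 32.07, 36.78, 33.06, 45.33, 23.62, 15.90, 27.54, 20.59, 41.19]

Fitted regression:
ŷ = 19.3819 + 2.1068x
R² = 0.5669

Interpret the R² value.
About 56.69% of the variability in y is accounted for by the regression on x (R² = 0.5669) — a moderate linear fit.

R² (coefficient of determination) measures the proportion of variance in y explained by the regression model.

Here R² = 0.5669:
- Explained: 56.69% of the variation in y
- Unexplained (residual): 100% − 56.69% = 43.31%
- Rule of thumb (below 0.3 weak; 0.3 to below 0.7 moderate; 0.7 and above strong) → moderate

Note: R² never decreases when predictors are added, so it should not be used alone to compare models of different size.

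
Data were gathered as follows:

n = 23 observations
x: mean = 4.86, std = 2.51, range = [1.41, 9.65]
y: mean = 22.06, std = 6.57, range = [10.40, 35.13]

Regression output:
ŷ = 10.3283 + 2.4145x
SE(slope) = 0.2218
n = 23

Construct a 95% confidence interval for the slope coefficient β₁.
The 95% CI for β₁ is (1.9532, 2.8758)

Confidence interval for the slope:

The 95% CI for β₁ is: β̂₁ ± t*(α/2, n-2) × SE(β̂₁)

Step 1: Find critical t-value
- Confidence level = 0.95
- Degrees of freedom = n - 2 = 23 - 2 = 21
- t*(α/2, 21) = 2.0796

Step 2: Calculate margin of error
Margin = 2.0796 × 0.2218 = 0.4613

Step 3: Construct interval
CI = 2.4145 ± 0.4613
CI = (1.9532, 2.8758)

Interpretation: We are 95% confident that the true slope β₁ lies between 1.9532 and 2.8758.
Since 0 is outside the interval, a two-sided test at α = 0.05 would reject H₀: β₁ = 0.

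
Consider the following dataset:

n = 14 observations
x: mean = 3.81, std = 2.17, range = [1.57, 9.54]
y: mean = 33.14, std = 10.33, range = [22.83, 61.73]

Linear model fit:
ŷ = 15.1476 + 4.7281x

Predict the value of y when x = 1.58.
ŷ = 22.6180

Plug x = 1.58 into the fitted line:

ŷ = 15.1476 + 4.7281 × 1.58
ŷ = 15.1476 + 7.4704
ŷ = 22.6180

This is the fitted mean response at that x — an individual observation would come with a wider prediction interval.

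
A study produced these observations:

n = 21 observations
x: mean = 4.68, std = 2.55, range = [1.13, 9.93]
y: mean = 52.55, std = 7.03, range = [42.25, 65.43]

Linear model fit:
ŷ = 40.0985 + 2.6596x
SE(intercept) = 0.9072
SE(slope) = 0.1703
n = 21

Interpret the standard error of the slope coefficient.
The slope 2.6596 is pinned down to within about ±0.1703 (one SE) by these data — relative uncertainty 6.4%, i.e. precise.

SE(β̂₁) = s / √Sxx, where s is the residual standard deviation and Sxx = Σ(x − x̄)². It is the yardstick for how far β̂₁ = 2.6596 could plausibly be from the true slope.

Relative precision:
- SE / |β̂₁| = 0.1703 / 2.6596 = 6.4%
- Rule of thumb (under 20%: precise; 20% to under 50%: moderately precise; 50% or more: imprecise) → precise

Link to interval estimation: a confidence interval for β₁ is β̂₁ ± t* × 0.1703, so SE sets the half-width per unit of t*.

What drives SE(β̂₁): wider spread of x values → smaller SE.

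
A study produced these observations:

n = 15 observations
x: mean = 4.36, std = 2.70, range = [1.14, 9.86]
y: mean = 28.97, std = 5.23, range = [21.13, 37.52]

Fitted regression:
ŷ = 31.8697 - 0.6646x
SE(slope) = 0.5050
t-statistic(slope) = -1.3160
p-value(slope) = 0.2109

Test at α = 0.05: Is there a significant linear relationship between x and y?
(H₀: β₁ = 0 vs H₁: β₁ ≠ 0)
Fail to reject H₀: p-value = 0.2109 ≥ α = 0.05. The linear relationship is not significant at the 5% level.

Hypothesis test for the slope coefficient:

H₀: β₁ = 0 (no linear relationship)
H₁: β₁ ≠ 0 (linear relationship exists)

Test statistic: t = β̂₁ / SE(β̂₁) = -0.6646 / 0.5050 = -1.3160

p = 0.2109: how often a slope estimate this far from 0 (in SE units) would arise by chance if β₁ were truly 0.

Decision rule: reject H₀ if p-value < α.
p-value = 0.2109 ≥ α = 0.05 → fail to reject H₀.

Conclusion: the linear association between x and y is not significant at the 5% level.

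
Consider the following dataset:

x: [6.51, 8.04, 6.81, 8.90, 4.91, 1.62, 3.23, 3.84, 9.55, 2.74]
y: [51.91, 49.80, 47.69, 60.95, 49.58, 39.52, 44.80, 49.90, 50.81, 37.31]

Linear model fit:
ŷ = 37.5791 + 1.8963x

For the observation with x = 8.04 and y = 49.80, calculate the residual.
Residual = -3.0254

The residual is the difference between the actual value and the predicted value:

Residual = y - ŷ

Step 1: Calculate predicted value
ŷ = 37.5791 + 1.8963 × 8.04
ŷ = 52.8254

Step 2: Calculate residual
Residual = 49.80 - 52.8254
Residual = -3.0254

The residual is negative, so the observed y = 49.80 sits below the regression line (the line overestimates it by 3.0254).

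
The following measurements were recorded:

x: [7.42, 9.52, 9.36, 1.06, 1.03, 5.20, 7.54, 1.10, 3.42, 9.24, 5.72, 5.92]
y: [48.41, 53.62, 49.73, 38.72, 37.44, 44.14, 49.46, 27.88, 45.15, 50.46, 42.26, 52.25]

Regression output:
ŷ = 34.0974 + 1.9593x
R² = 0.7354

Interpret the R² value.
The model explains 73.54% of the variance in y (R² = 0.7354), leaving 26.46% unexplained; the fit is strong.

R² = 1 − SS_res/SS_tot compares the residual scatter to the total scatter of y about its mean.

Here R² = 0.7354:
- Explained: 73.54% of the variation in y
- Unexplained (residual): 100% − 73.54% = 26.46%
- Rule of thumb (below 0.3 weak; 0.3 to below 0.7 moderate; 0.7 and above strong) → strong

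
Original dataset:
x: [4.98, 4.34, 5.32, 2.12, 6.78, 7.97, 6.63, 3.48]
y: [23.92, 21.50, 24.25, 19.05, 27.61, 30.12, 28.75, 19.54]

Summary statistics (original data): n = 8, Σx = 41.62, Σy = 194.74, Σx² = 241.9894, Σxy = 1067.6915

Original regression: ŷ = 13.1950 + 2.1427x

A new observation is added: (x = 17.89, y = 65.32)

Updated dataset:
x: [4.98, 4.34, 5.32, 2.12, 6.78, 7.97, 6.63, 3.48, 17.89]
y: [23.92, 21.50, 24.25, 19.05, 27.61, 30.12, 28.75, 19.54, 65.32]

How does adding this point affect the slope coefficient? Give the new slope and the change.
The slope changes from 2.1427 to 3.0655 (change of +0.9228, or +43.1%).

The new point has HIGH LEVERAGE: x = 17.89 is far from the original mean x̄ = 41.62/8 ≈ 5.20 (original range [2.12, 7.97]).

Step 1: Update the sums with the new point (n goes from 8 to 9)
Σx  = 41.62 + 17.89 = 59.51
Σy  = 194.74 + 65.32 = 260.06
Σx² = 241.9894 + 17.89² = 241.9894 + 320.0521 = 562.0415
Σxy = 1067.6915 + 17.89×65.32 = 1067.6915 + 1168.5748 = 2236.2663

Step 2: Recompute the slope with b₁ = (nΣxy − ΣxΣy) / (nΣx² − (Σx)²)
Numerator   = 9×2236.2663 − 59.51×260.06 = 20126.3967 − 15476.1706 = 4650.2261
Denominator = 9×562.0415 − 59.51² = 5058.3735 − 3541.4401 = 1516.9334
b₁(new) = 4650.2261 / 1516.9334 = 3.0655

(Same formula on the original sums: (8×1067.6915 − 41.62×194.74) / (8×241.9894 − 41.62²) = 436.4532 / 203.6908 = 2.1427, matching the given fit.)

Step 3: Change in slope
Δβ₁ = 3.0655 − 2.1427 = +0.9228
Relative change = +0.9228 / 2.1427 × 100% = +43.1%
→ the slope increases when the point is added.

A high-leverage point only changes the slope if it is off the original line; here y = 65.32 is above the original trend, so the slope increases.
In practice: investigate whether it comes from the same population as the rest of the sample; refit with and without it and report both if conclusions differ.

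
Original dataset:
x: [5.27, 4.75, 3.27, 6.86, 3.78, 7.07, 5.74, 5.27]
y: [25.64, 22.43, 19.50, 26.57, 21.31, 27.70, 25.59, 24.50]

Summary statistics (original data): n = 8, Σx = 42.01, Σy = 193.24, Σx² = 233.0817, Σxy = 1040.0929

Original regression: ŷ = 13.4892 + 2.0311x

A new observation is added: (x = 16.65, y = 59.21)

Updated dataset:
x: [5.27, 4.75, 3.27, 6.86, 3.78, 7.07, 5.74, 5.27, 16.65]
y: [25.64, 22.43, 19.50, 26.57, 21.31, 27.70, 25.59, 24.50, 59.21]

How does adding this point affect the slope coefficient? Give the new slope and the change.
New slope β₁ = 2.9735 versus 2.0311 before: a change of +0.9424 (+46.4%).

The new point has HIGH LEVERAGE: x = 16.65 is far from the original mean x̄ = 42.01/8 ≈ 5.25 (original range [3.27, 7.07]).

Step 1: Update the sums with the new point (n goes from 8 to 9)
Σx  = 42.01 + 16.65 = 58.66
Σy  = 193.24 + 59.21 = 252.45
Σx² = 233.0817 + 16.65² = 233.0817 + 277.2225 = 510.3042
Σxy = 1040.0929 + 16.65×59.21 = 1040.0929 + 985.8465 = 2025.9394

Step 2: Recompute the slope with b₁ = (nΣxy − ΣxΣy) / (nΣx² − (Σx)²)
Numerator   = 9×2025.9394 − 58.66×252.45 = 18233.4546 − 14808.7170 = 3424.7376
Denominator = 9×510.3042 − 58.66² = 4592.7378 − 3440.9956 = 1151.7422
b₁(new) = 3424.7376 / 1151.7422 = 2.9735

(Same formula on the original sums: (8×1040.0929 − 42.01×193.24) / (8×233.0817 − 42.01²) = 202.7308 / 99.8135 = 2.0311, matching the given fit.)

Step 3: Change in slope
Δβ₁ = 2.9735 − 2.0311 = +0.9424
Relative change = +0.9424 / 2.0311 × 100% = +46.4%
→ the slope increases when the point is added.

Because the point sits above the extension of the original line at a high-leverage x, it tilts the fit up.
In practice: examine leverage (hᵢ) and Cook's distance rather than deleting it automatically.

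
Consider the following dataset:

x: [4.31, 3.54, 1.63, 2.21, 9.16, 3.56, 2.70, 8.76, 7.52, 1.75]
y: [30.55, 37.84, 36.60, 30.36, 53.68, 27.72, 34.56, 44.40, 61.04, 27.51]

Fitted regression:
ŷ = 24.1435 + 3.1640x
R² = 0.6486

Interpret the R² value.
The model explains 64.86% of the variance in y (R² = 0.6486), leaving 35.14% unexplained; the fit is moderate.

R² = 1 − SS_res/SS_tot compares the residual scatter to the total scatter of y about its mean.

Here R² = 0.6486:
- Explained: 64.86% of the variation in y
- Unexplained (residual): 100% − 64.86% = 35.14%
- Rule of thumb (below 0.3 weak; 0.3 to below 0.7 moderate; 0.7 and above strong) → moderate

Equivalently, for simple linear regression R² = r², so |r| = √0.6486 ≈ 0.8054.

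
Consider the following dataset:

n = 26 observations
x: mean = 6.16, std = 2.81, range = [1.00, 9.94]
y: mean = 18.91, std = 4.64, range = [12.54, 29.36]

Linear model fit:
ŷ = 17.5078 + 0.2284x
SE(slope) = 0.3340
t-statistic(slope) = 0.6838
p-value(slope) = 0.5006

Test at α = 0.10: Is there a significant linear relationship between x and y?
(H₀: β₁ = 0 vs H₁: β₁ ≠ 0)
Fail to reject H₀: p-value = 0.5006 ≥ α = 0.10. The linear relationship is not significant at the 10% level.

Hypothesis test for the slope coefficient:

H₀: β₁ = 0 (no linear relationship)
H₁: β₁ ≠ 0 (linear relationship exists)

Test statistic: t = β̂₁ / SE(β̂₁) = 0.2284 / 0.3340 = 0.6838

With df = 24, the two-sided p-value for |t| = 0.6838 is 0.5006.

Decision rule: reject H₀ if p-value < α.
p-value = 0.5006 ≥ α = 0.10 → fail to reject H₀.

At α = 0.10 the data do not provide convincing evidence of a nonzero slope.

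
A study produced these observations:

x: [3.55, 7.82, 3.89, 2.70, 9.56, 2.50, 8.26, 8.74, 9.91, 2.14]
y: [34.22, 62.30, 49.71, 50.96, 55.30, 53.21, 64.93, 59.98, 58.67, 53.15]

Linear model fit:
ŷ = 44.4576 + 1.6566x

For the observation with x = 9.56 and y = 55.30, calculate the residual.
Residual = -4.9947

The residual is the difference between the actual value and the predicted value:

Residual = y - ŷ

Step 1: Calculate predicted value
ŷ = 44.4576 + 1.6566 × 9.56
ŷ = 60.2947

Step 2: Calculate residual
Residual = 55.30 - 60.2947
Residual = -4.9947

Sign check: y < ŷ, so the point is below the line and the fit overestimates here.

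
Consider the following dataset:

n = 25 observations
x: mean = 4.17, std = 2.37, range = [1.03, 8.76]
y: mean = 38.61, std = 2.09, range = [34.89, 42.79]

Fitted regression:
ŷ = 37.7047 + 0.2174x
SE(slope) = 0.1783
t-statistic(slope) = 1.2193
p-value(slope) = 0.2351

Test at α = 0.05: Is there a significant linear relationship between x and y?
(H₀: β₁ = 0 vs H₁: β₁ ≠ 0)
Since p-value = 0.2351 ≥ α = 0.05, fail to reject H₀ — the slope is not significantly different from 0.

Hypothesis test for the slope coefficient:

H₀: β₁ = 0 (no linear relationship)
H₁: β₁ ≠ 0 (linear relationship exists)

Test statistic: t = β̂₁ / SE(β̂₁) = 0.2174 / 0.1783 = 1.2193

The p-value (0.2351) is the probability, under H₀, of a t-statistic at least as extreme as |t| = 1.2193 (two-sided, df = n − 2 = 23).

Decision rule: reject H₀ if p-value < α.
p-value = 0.2351 ≥ α = 0.05 → fail to reject H₀.

At α = 0.05 the data do not provide convincing evidence of a nonzero slope.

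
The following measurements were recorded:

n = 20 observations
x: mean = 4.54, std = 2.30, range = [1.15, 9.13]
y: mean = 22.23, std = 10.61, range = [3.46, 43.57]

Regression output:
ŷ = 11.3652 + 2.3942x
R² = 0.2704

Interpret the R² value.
R² = 0.2704 means 27.04% of the variation in y is explained by the linear relationship with x. This indicates a weak fit.

The coefficient of determination R² is the fraction of the total variation in y that the fitted line accounts for.

Here R² = 0.2704:
- Explained: 27.04% of the variation in y
- Unexplained (residual): 100% − 27.04% = 72.96%
- Rule of thumb (below 0.3 weak; 0.3 to below 0.7 moderate; 0.7 and above strong) → weak

Equivalently, for simple linear regression R² = r², so |r| = √0.2704 ≈ 0.5200.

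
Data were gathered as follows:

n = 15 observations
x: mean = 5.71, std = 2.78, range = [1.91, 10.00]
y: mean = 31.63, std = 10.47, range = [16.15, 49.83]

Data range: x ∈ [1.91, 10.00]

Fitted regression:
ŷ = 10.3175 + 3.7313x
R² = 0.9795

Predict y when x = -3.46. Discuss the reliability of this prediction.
The equation gives ŷ = -2.5928; however x = -3.46 is 5.37 units below the observed range, so this extrapolated value should not be trusted.

Prediction calculation:
ŷ = 10.3175 + 3.7313 × (-3.46)
ŷ = -2.5928

Reliability:
- Data range: x ∈ [1.91, 10.00]
- Prediction point: x = -3.46 is 5.37 units below the observed range → this is EXTRAPOLATION, not interpolation

Why that matters here:
- R² describes fit only over the sampled x values; it says nothing about behaviour beyond them
- The standard error of prediction grows with (x − x̄)², and x = -3.46 is far from x̄ = 5.71
- There are no observations near this x to validate the fitted line there

A defensible statement: 'if the linear trend continued to x = -3.46, y would be about -2.5928' — the premise is untested.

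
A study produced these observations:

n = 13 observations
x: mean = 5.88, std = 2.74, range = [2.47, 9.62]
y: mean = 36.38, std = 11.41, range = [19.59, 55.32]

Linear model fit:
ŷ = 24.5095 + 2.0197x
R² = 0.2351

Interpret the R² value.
The model explains 23.51% of the variance in y (R² = 0.2351), leaving 76.49% unexplained; the fit is weak.

R² = 1 − SS_res/SS_tot compares the residual scatter to the total scatter of y about its mean.

Here R² = 0.2351:
- Explained: 23.51% of the variation in y
- Unexplained (residual): 100% − 23.51% = 76.49%
- Rule of thumb (below 0.3 weak; 0.3 to below 0.7 moderate; 0.7 and above strong) → weak

Equivalently, for simple linear regression R² = r², so |r| = √0.2351 ≈ 0.4849.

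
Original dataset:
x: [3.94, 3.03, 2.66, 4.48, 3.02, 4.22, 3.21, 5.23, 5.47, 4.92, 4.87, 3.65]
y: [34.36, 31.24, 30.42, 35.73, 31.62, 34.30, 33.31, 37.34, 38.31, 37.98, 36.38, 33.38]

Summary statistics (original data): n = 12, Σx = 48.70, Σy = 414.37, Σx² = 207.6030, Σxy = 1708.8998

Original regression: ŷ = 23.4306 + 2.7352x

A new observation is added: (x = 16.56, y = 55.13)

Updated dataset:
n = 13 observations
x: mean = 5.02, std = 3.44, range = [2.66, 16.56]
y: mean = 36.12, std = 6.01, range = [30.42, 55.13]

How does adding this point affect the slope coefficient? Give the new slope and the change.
New slope β₁ = 1.7180 versus 2.7352 before: a change of -1.0172 (-37.2%).

The new point has HIGH LEVERAGE: x = 16.56 is far from the original mean x̄ = 48.70/12 ≈ 4.06 (original range [2.66, 5.47]).

Step 1: Update the sums with the new point (n goes from 12 to 13)
Σx  = 48.70 + 16.56 = 65.26
Σy  = 414.37 + 55.13 = 469.50
Σx² = 207.6030 + 16.56² = 207.6030 + 274.2336 = 481.8366
Σxy = 1708.8998 + 16.56×55.13 = 1708.8998 + 912.9528 = 2621.8526

Step 2: Recompute the slope with b₁ = (nΣxy − ΣxΣy) / (nΣx² − (Σx)²)
Numerator   = 13×2621.8526 − 65.26×469.50 = 34084.0838 − 30639.5700 = 3444.5138
Denominator = 13×481.8366 − 65.26² = 6263.8758 − 4258.8676 = 2005.0082
b₁(new) = 3444.5138 / 2005.0082 = 1.7180

(Same formula on the original sums: (12×1708.8998 − 48.70×414.37) / (12×207.6030 − 48.70²) = 326.9786 / 119.5460 = 2.7352, matching the given fit.)

Step 3: Change in slope
Δβ₁ = 1.7180 − 2.7352 = -1.0172
Relative change = -1.0172 / 2.7352 × 100% = -37.2%
→ the slope decreases when the point is added.

A high-leverage point only changes the slope if it is off the original line; here y = 55.13 is below the original trend, so the slope decreases.
In practice: examine leverage (hᵢ) and Cook's distance rather than deleting it automatically; check such a point for data-entry or measurement error.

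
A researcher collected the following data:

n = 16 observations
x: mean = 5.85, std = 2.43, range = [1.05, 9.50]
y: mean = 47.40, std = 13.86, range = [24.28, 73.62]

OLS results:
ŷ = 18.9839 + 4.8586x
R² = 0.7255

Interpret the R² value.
About 72.55% of the variability in y is accounted for by the regression on x (R² = 0.7255) — a strong linear fit.

R² = 1 − SS_res/SS_tot compares the residual scatter to the total scatter of y about its mean.

Here R² = 0.7255:
- Explained: 72.55% of the variation in y
- Unexplained (residual): 100% − 72.55% = 27.45%
- Rule of thumb (below 0.3 weak; 0.3 to below 0.7 moderate; 0.7 and above strong) → strong

Calculation: R² = 1 − (SS_res / SS_tot), where SS_res is the sum of squared residuals and SS_tot the total sum of squares.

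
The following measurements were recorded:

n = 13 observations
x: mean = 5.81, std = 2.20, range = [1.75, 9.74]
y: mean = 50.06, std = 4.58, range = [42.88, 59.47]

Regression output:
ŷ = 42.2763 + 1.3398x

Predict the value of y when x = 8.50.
ŷ = 53.6646

Plug x = 8.50 into the fitted line:

ŷ = 42.2763 + 1.3398 × 8.50
ŷ = 42.2763 + 11.3883
ŷ = 53.6646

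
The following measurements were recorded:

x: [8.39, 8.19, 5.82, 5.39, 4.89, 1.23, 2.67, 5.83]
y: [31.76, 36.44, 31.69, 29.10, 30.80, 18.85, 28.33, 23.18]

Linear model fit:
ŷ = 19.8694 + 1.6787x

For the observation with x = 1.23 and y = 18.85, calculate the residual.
Residual = -3.0842

The residual is the difference between the actual value and the predicted value:

Residual = y - ŷ

Step 1: Calculate predicted value
ŷ = 19.8694 + 1.6787 × 1.23
ŷ = 21.9342

Step 2: Calculate residual
Residual = 18.85 - 21.9342
Residual = -3.0842

Interpretation: the model overestimates the actual value by 3.0842 at this point (negative residual → observation lies below the fitted line).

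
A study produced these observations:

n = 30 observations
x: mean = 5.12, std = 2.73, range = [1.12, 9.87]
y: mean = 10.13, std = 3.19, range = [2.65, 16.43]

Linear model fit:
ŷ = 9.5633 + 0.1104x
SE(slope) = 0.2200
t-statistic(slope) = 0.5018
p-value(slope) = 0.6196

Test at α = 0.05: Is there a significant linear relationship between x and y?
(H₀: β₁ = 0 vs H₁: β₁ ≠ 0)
Fail to reject H₀: p-value = 0.6196 ≥ α = 0.05. The linear relationship is not significant at the 5% level.

Hypothesis test for the slope coefficient:

H₀: β₁ = 0 (no linear relationship)
H₁: β₁ ≠ 0 (linear relationship exists)

Test statistic: t = β̂₁ / SE(β̂₁) = 0.1104 / 0.2200 = 0.5018

The p-value (0.6196) is the probability, under H₀, of a t-statistic at least as extreme as |t| = 0.5018 (two-sided, df = n − 2 = 28).

Decision rule: reject H₀ if p-value < α.
p-value = 0.6196 ≥ α = 0.05 → fail to reject H₀.

There is not sufficient evidence at the 5% significance level to conclude that a linear relationship exists between x and y.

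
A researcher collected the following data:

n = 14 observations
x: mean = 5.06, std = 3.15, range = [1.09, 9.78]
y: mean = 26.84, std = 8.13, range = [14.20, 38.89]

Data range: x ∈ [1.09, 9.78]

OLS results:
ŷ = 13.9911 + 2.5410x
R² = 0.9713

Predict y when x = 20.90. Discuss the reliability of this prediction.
The equation gives ŷ = 67.0980; however x = 20.90 is 11.12 units above the observed range, so this extrapolated value should not be trusted.

Prediction calculation:
ŷ = 13.9911 + 2.5410 × 20.90
ŷ = 67.0980

Reliability:
- Data range: x ∈ [1.09, 9.78]
- Prediction point: x = 20.90 is 11.12 units above the observed range → this is EXTRAPOLATION, not interpolation

Why that matters here:
- Real relationships often flatten, saturate, or turn nonlinear at extremes
- The standard error of prediction grows with (x − x̄)², and x = 20.90 is far from x̄ = 5.06

A defensible statement: 'if the linear trend continued to x = 20.90, y would be about 67.0980' — the premise is untested.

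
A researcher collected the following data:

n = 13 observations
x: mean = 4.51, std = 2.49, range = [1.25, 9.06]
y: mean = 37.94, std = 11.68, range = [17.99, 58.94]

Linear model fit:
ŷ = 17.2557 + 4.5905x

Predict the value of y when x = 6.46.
ŷ = 46.9103

To predict y for x = 6.46, substitute into the regression equation:

ŷ = 17.2557 + 4.5905 × 6.46
ŷ = 17.2557 + 29.6546
ŷ = 46.9103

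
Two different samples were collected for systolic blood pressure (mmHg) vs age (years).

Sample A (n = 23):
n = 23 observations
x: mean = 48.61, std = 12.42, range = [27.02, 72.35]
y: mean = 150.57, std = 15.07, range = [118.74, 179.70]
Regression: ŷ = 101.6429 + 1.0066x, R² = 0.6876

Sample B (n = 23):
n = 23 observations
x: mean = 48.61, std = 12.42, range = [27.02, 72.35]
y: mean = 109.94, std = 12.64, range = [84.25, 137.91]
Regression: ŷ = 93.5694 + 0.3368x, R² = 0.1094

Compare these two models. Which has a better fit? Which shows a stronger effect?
Model A has the better fit (R² = 0.6876 vs 0.1094). Model A shows the stronger effect (|β₁| = 1.0066 vs 0.3368).

Model Comparison:

Goodness of fit (R²):
- Model A: R² = 0.6876 → 68.76% of variance in blood pressure explained
- Model B: R² = 0.1094 → 10.94% of variance in blood pressure explained
- 0.6876 > 0.1094 → Model A has the better fit

Which has the larger per-year effect? (|β₁|)
- Model A: β₁ = 1.0066 → predicted blood pressure rises 1.0066 mmHg per additional year of age
- Model B: β₁ = 0.3368 → predicted blood pressure rises 0.3368 mmHg per additional year of age
- |1.0066| > |0.3368| → Model A shows the stronger marginal effect

Note: The two samples could reflect different populations, time periods, or measurement quality.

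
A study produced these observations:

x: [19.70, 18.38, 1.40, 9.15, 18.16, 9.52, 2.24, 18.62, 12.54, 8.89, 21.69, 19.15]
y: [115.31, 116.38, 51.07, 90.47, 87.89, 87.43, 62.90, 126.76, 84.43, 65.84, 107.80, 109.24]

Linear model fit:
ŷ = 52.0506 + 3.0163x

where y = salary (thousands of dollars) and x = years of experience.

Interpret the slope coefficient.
An increase of one year in experience is associated with a 3.0163 thousand dollars increase in predicted salary.

β₁ = 3.0163 is the change in predicted salary (thousand dollars) per additional year of experience.

Interpretation:
- Experience up by 1 year → predicted salary increases by 3.0163 thousand dollars
- This is a linear approximation: the same per-unit change is assumed across the whole observed x range

(β₀ = 52.0506 is the fitted value at x = 0 and is not part of the slope interpretation.)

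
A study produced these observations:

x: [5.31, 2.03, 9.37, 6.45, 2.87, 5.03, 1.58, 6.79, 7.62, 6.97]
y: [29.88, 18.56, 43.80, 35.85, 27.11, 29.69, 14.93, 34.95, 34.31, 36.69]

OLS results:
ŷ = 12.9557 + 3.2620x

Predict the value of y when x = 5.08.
ŷ = 29.5267

x = 5.08 lies inside the observed range [1.58, 9.37], so the fitted equation applies directly:

ŷ = 12.9557 + 3.2620 × 5.08
ŷ = 12.9557 + 16.5710
ŷ = 29.5267

This is a point prediction; actual observations scatter around it by roughly the residual standard deviation.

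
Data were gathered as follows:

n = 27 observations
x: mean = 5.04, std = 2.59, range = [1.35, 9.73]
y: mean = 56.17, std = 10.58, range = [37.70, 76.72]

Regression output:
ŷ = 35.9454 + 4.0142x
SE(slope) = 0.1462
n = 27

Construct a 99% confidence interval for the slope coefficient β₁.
The 99% CI for β₁ is (3.6067, 4.4217)

Confidence interval for the slope:

The 99% CI for β₁ is: β̂₁ ± t*(α/2, n-2) × SE(β̂₁)

Step 1: Find critical t-value
- Confidence level = 0.99
- Degrees of freedom = n - 2 = 27 - 2 = 25
- t*(α/2, 25) = 2.7874

Step 2: Calculate margin of error
Margin = 2.7874 × 0.1462 = 0.4075

Step 3: Construct interval
CI = 4.0142 ± 0.4075
CI = (3.6067, 4.4217)

Interpretation: intervals built this way capture the true β₁ in 99% of repeated samples; here the plausible range for the per-unit effect of x on y is 3.6067 to 4.4217.
Both endpoints are positive, so the data support a genuinely positive slope at this confidence level.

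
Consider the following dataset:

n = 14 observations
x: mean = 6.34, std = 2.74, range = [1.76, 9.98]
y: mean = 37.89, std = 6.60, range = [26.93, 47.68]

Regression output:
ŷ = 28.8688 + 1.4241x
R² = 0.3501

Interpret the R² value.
R² = 0.3501 means 35.01% of the variation in y is explained by the linear relationship with x. This indicates a moderate fit.

R² (coefficient of determination) measures the proportion of variance in y explained by the regression model.

Here R² = 0.3501:
- Explained: 35.01% of the variation in y
- Unexplained (residual): 100% − 35.01% = 64.99%
- Rule of thumb (below 0.3 weak; 0.3 to below 0.7 moderate; 0.7 and above strong) → moderate

Note: R² never decreases when predictors are added, so it should not be used alone to compare models of different size.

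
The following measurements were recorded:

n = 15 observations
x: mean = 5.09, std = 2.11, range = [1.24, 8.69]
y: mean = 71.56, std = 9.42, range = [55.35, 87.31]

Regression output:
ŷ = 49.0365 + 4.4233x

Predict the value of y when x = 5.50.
ŷ = 73.3647

x = 5.50 lies inside the observed range [1.24, 8.69], so the fitted equation applies directly:

ŷ = 49.0365 + 4.4233 × 5.50
ŷ = 49.0365 + 24.3282
ŷ = 73.3647

This is the fitted mean response at that x — an individual observation would come with a wider prediction interval.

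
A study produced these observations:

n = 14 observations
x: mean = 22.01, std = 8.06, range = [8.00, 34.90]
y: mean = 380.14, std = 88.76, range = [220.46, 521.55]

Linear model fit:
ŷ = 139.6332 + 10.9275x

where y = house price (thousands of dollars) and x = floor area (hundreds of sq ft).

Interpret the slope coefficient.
On average, house price is about 10.9275 thousand dollars higher for every extra hundred sq ft of floor area.

The slope β₁ = 10.9275 gives the rate at which the fitted house price changes with floor area.

Interpretation:
- Floor area up by 1 hundred sq ft → predicted house price increases by 10.9275 thousand dollars
- This is a linear approximation: the same per-unit change is assumed across the whole observed x range
- The slope describes association in these data, not necessarily a causal effect

The intercept β₀ = 139.6332 is the predicted house price when floor area = 0; since the smallest observed x is 8.00, this is an extrapolation and mainly anchors the line.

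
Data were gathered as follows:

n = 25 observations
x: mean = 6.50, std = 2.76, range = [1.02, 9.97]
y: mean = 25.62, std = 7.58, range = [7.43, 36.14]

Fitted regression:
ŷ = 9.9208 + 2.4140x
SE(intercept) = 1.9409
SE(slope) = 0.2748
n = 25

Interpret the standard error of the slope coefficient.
SE(β̂₁) = 0.2748 is the estimated standard deviation of the slope estimate across repeated samples; relative to β̂₁ = 2.4140 that is 11.4%, a precise estimate.

SE(β̂₁) = 0.2748 says: if we drew many samples of n = 25 from the same population and refit each time, the fitted slopes would scatter with a standard deviation of roughly 0.2748 around the true β₁.

Relative precision:
- SE / |β̂₁| = 0.2748 / 2.4140 = 11.4%
- Rule of thumb (under 20%: precise; 20% to under 50%: moderately precise; 50% or more: imprecise) → precise

Link to interval estimation: a confidence interval for β₁ is β̂₁ ± t* × 0.2748, so SE sets the half-width per unit of t*.

What drives SE(β̂₁): larger n (here n = 25) → smaller SE.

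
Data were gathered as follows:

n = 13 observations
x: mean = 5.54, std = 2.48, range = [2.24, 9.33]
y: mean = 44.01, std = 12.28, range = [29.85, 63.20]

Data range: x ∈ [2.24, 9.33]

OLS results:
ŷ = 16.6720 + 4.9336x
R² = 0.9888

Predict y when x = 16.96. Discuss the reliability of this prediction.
The equation gives ŷ = 100.3459; however x = 16.96 is 7.63 units above the observed range, so this extrapolated value should not be trusted.

Prediction calculation:
ŷ = 16.6720 + 4.9336 × 16.96
ŷ = 100.3459

Reliability:
- Data range: x ∈ [2.24, 9.33]
- Prediction point: x = 16.96 is 7.63 units above the observed range → this is EXTRAPOLATION, not interpolation

Why that matters here:
- The standard error of prediction grows with (x − x̄)², and x = 16.96 is far from x̄ = 5.54
- There are no observations near this x to validate the fitted line there
- R² describes fit only over the sampled x values; it says nothing about behaviour beyond them

The R² = 0.9888 only validates the fit within [2.24, 9.33]; treat ŷ = 100.3459 with caution.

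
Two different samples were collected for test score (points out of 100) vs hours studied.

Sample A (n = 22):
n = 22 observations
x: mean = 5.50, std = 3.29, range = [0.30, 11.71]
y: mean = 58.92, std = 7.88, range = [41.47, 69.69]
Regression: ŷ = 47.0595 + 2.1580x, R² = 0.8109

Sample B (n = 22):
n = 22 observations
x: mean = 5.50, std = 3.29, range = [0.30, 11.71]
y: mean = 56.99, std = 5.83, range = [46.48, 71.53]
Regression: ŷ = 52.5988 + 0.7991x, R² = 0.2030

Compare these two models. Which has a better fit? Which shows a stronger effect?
Model A has the better fit (R² = 0.8109 vs 0.2030). Model A shows the stronger effect (|β₁| = 2.1580 vs 0.7991).

Model Comparison:

Goodness of fit (R²):
- Model A: R² = 0.8109 → 81.09% of variance in test score explained
- Model B: R² = 0.2030 → 20.30% of variance in test score explained
- 0.8109 > 0.2030 → Model A has the better fit

Strength of effect — compare |β₁|:
- Model A: β₁ = 2.1580 → predicted test score rises 2.1580 points per additional hour of study time
- Model B: β₁ = 0.7991 → predicted test score rises 0.7991 points per additional hour of study time
- |2.1580| > |0.7991| → Model A shows the stronger marginal effect

Note: A better fit (higher R²) doesn't necessarily mean a more important relationship.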